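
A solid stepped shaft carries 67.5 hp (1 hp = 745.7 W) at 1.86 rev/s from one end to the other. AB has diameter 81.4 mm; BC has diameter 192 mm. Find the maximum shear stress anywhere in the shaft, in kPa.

ω = 2π·1.86 = 11.69 rad/s, so T = P/ω = 67.5×745.7 / 11.69 = 4307 N·m.
Under the same torque, τ_max = 16T/(πd³) is largest where d is smallest — segment AB (d = 81.4 mm).
τ_max = 16·4307/(π·(0.0814)³) = 4.067×10^7 Pa.

40700 kPa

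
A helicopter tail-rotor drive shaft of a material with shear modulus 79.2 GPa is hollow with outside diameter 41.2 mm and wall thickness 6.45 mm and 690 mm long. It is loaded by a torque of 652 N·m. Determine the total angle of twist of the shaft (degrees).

J = π(d_o⁴ − d_i⁴)/32 = π(0.0412⁴ − 0.0283⁴)/32 = 2.199×10^-7 m⁴.
θ = T·L/(G·J) = 652.0 × 0.690 / (79.2×10⁹ × 2.199×10^-7) = 0.02583 rad.

1.48°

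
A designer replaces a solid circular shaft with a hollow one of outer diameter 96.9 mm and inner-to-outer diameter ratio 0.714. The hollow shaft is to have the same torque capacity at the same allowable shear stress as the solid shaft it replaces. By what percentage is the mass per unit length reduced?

Equal τ_max and T ⇒ the solid shaft needs d_s³ = d_o³(1−k⁴), so d_s = 96.9·(1−0.714⁴)^(1/3) = 87.65 mm.
Area ratio A_h/A_s = d_o²(1−k²)/d_s² = (1−k²)/(1−k⁴)^(2/3) = 0.5991.
Mass saving = 1 − 0.5991 = 40.1 %.

40.1 %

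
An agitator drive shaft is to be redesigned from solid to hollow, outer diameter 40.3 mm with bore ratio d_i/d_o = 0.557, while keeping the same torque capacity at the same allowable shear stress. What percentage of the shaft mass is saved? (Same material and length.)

Equal τ_max and T ⇒ the solid shaft needs d_s³ = d_o³(1−k⁴), so d_s = 40.3·(1−0.557⁴)^(1/3) = 38.96 mm.
Area ratio A_h/A_s = d_o²(1−k²)/d_s² = (1−k²)/(1−k⁴)^(2/3) = 0.7379.
Mass saving = 1 − 0.7379 = 26.2 %.

26.2 %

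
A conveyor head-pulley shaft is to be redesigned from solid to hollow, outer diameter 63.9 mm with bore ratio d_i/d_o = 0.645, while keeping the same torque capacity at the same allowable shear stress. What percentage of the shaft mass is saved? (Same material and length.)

Equal τ_max and T ⇒ the solid shaft needs d_s³ = d_o³(1−k⁴), so d_s = 63.9·(1−0.645⁴)^(1/3) = 59.98 mm.
Area ratio A_h/A_s = d_o²(1−k²)/d_s² = (1−k²)/(1−k⁴)^(2/3) = 0.6629.
Mass saving = 1 − 0.6629 = 33.7 %.

33.7 %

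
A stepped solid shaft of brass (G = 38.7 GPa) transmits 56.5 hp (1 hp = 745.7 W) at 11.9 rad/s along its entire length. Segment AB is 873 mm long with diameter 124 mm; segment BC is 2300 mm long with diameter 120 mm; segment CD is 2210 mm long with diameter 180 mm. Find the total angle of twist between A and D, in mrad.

15.7 mrad

ω = 11.9 rad/s, so T = P/ω = 56.5×745.7 / 11.90 = 3541 N·m.
J_AB = π(0.124)⁴/32 = 2.32×10^-5 m⁴; J_BC = π(0.120)⁴/32 = 2.04×10^-5 m⁴; J_CD = π(0.180)⁴/32 = 1.03×10^-4 m⁴.
θ = (T/G)·Σ L_i/J_i = (3541/38.7×10⁹)·(0.873/2.32×10^-5 + 2.30/2.04×10^-5 + 2.21/1.03×10^-4) = 0.01574 rad.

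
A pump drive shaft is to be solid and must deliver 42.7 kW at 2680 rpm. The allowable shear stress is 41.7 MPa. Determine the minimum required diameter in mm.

ω = 2π·2680/60 = 280.6 rad/s, so T = P/ω = 42.7×10³ / 280.6 = 152.1 N·m.
For a solid shaft τ_max = 16T/(πd³), so d = (16T/(π τ_allow))^(1/3) = (16·152.1/(π·4.17×10^7))^(1/3) = 0.02649 m.

26.5 mm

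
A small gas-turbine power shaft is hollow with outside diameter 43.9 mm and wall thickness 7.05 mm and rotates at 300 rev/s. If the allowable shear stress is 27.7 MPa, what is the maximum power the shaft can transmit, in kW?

683 kW

J = π(d_o⁴ − d_i⁴)/32 = π(0.0439⁴ − 0.0298⁴)/32 = 2.872×10^-7 m⁴.
T_max = τ_allow·J/r = 2.77×10^7 × 2.872×10^-7 / 0.0220 = 362.5 N·m.
ω = 2π·300 = 1885 rad/s, so P_max = T_max·ω = 6.832×10^5 W.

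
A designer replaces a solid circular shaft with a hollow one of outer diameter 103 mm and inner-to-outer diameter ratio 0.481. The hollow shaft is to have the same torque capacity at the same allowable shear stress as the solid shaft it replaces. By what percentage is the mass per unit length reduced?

Equal τ_max and T ⇒ the solid shaft needs d_s³ = d_o³(1−k⁴), so d_s = 103·(1−0.481⁴)^(1/3) = 101.1 mm.
Area ratio A_h/A_s = d_o²(1−k²)/d_s² = (1−k²)/(1−k⁴)^(2/3) = 0.7974.
Mass saving = 1 − 0.7974 = 20.3 %.

20.3 %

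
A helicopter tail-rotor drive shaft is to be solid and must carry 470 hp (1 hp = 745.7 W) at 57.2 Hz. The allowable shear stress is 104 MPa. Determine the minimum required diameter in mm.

ω = 2π·57.2 = 359.4 rad/s, so T = P/ω = 470×745.7 / 359.4 = 975.2 N·m.
For a solid shaft τ_max = 16T/(πd³), so d = (16T/(π τ_allow))^(1/3) = (16·975.2/(π·1.04×10^8))^(1/3) = 0.03628 m.

36.3 mm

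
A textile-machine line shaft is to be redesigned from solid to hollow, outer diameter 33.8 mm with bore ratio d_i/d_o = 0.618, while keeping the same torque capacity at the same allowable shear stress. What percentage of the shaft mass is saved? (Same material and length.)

Equal τ_max and T ⇒ the solid shaft needs d_s³ = d_o³(1−k⁴), so d_s = 33.8·(1−0.618⁴)^(1/3) = 32.07 mm.
Area ratio A_h/A_s = d_o²(1−k²)/d_s² = (1−k²)/(1−k⁴)^(2/3) = 0.6866.
Mass saving = 1 − 0.6866 = 31.3 %.

31.3 %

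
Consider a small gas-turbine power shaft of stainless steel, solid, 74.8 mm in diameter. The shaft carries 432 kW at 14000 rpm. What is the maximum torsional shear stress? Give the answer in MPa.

3.59 MPa

ω = 2π·14000/60 = 1466 rad/s, so T = P/ω = 432×10³ / 1466 = 294.7 N·m.
J = πd⁴/32 = π(0.0748)⁴/32 = 3.073×10^-6 m⁴.
τ_max = T·r/J = 294.7 × 0.0374 / 3.073×10^-6 = 3.586×10^6 Pa.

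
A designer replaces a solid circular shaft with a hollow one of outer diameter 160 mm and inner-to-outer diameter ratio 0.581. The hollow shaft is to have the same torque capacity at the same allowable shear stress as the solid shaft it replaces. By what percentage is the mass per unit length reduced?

28.2 %

Equal τ_max and T ⇒ the solid shaft needs d_s³ = d_o³(1−k⁴), so d_s = 160·(1−0.581⁴)^(1/3) = 153.7 mm.
Area ratio A_h/A_s = d_o²(1−k²)/d_s² = (1−k²)/(1−k⁴)^(2/3) = 0.7181.
Mass saving = 1 − 0.7181 = 28.2 %.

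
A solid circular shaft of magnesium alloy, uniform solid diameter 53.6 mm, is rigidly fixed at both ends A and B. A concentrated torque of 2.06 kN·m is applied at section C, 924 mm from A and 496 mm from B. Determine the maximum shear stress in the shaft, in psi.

6430 psi

With uniform GJ and both ends fixed, compatibility θ_AC = θ_CB gives T_A·a = T_B·b, together with T_A + T_B = T₀.
T_A = T₀·b/(a+b) = 2060·496/1420 = 719.5 N·m; T_B = 1340 N·m.
τ in each portion: τ_AC = 2.38×10^7 Pa, τ_CB = 4.43×10^7 Pa; maximum is in CB.
τ_max = T_CB·r/J = 1340·0.0268/8.10×10^-7 = 4.433×10^7 Pa.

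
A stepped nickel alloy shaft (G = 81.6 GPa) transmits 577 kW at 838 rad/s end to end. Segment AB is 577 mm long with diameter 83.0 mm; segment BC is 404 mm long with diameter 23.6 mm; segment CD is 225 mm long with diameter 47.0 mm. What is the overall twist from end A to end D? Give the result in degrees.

ω = 838 rad/s, so T = P/ω = 577×10³ / 838.0 = 688.5 N·m.
J_AB = π(0.0830)⁴/32 = 4.66×10^-6 m⁴; J_BC = π(0.0236)⁴/32 = 3.05×10^-8 m⁴; J_CD = π(0.0470)⁴/32 = 4.79×10^-7 m⁴.
θ = (T/G)·Σ L_i/J_i = (688.5/81.6×10⁹)·(0.577/4.66×10^-6 + 0.404/3.05×10^-8 + 0.225/4.79×10^-7) = 0.1169 rad.

6.70°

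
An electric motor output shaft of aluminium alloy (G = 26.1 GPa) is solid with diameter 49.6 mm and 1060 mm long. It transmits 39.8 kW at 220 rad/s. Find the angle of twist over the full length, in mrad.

12.4 mrad

ω = 220 rad/s, so T = P/ω = 39.8×10³ / 220.0 = 180.9 N·m.
J = πd⁴/32 = π(0.0496)⁴/32 = 5.942×10^-7 m⁴.
θ = T·L/(G·J) = 180.9 × 1.06 / (26.1×10⁹ × 5.942×10^-7) = 0.01237 rad.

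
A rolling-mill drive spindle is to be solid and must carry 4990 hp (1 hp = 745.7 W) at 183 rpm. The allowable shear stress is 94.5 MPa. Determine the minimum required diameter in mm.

ω = 2π·183/60 = 19.16 rad/s, so T = P/ω = 4990×745.7 / 19.16 = 194200 N·m.
For a solid shaft τ_max = 16T/(πd³), so d = (16T/(π τ_allow))^(1/3) = (16·194200/(π·9.45×10^7))^(1/3) = 0.2187 m.

219 mm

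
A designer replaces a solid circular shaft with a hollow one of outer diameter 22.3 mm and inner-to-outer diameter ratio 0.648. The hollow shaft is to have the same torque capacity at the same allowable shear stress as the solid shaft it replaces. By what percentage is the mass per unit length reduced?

34.0 %

Equal τ_max and T ⇒ the solid shaft needs d_s³ = d_o³(1−k⁴), so d_s = 22.3·(1−0.648⁴)^(1/3) = 20.90 mm.
Area ratio A_h/A_s = d_o²(1−k²)/d_s² = (1−k²)/(1−k⁴)^(2/3) = 0.6602.
Mass saving = 1 − 0.6602 = 34.0 %.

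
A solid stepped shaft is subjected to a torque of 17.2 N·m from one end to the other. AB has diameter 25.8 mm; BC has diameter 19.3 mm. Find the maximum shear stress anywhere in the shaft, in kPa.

12200 kPa

Under the same torque, τ_max = 16T/(πd³) is largest where d is smallest — segment BC (d = 19.3 mm).
τ_max = 16·17.20/(π·(0.0193)³) = 1.219×10^7 Pa.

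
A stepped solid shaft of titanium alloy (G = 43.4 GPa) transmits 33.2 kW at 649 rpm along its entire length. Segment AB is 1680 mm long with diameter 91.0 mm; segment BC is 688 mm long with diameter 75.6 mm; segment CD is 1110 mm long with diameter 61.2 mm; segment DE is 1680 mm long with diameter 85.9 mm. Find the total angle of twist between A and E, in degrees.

1.02°

ω = 2π·649/60 = 67.96 rad/s, so T = P/ω = 33.2×10³ / 67.96 = 488.5 N·m.
J_AB = π(0.0910)⁴/32 = 6.73×10^-6 m⁴; J_BC = π(0.0756)⁴/32 = 3.21×10^-6 m⁴; J_CD = π(0.0612)⁴/32 = 1.38×10^-6 m⁴; J_DE = π(0.0859)⁴/32 = 5.35×10^-6 m⁴.
θ = (T/G)·Σ L_i/J_i = (488.5/43.4×10⁹)·(1.68/6.73×10^-6 + 0.688/3.21×10^-6 + 1.11/1.38×10^-6 + 1.68/5.35×10^-6) = 0.01783 rad.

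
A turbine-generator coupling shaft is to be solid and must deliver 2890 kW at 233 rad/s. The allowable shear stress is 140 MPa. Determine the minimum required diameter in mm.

ω = 233 rad/s, so T = P/ω = 2890×10³ / 233.0 = 12400 N·m.
For a solid shaft τ_max = 16T/(πd³), so d = (16T/(π τ_allow))^(1/3) = (16·12400/(π·1.40×10^8))^(1/3) = 0.07670 m.

76.7 mm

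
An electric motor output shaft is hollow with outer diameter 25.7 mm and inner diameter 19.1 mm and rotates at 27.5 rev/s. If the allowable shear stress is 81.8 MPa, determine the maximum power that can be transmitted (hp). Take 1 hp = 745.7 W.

J = π(d_o⁴ − d_i⁴)/32 = π(0.0257⁴ − 0.0191⁴)/32 = 2.976×10^-8 m⁴.
T_max = τ_allow·J/r = 8.18×10^7 × 2.976×10^-8 / 0.0129 = 189.5 N·m.
ω = 2π·27.5 = 172.8 rad/s, so P_max = T_max·ω = 3.274×10^4 W.

43.9 hp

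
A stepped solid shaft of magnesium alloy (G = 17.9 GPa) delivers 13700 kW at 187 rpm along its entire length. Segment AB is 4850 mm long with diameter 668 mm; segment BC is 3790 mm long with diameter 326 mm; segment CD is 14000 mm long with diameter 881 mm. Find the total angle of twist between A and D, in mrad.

ω = 2π·187/60 = 19.58 rad/s, so T = P/ω = 13700×10³ / 19.58 = 699600 N·m.
J_AB = π(0.668)⁴/32 = 0.0195 m⁴; J_BC = π(0.326)⁴/32 = 1.11×10^-3 m⁴; J_CD = π(0.881)⁴/32 = 0.0591 m⁴.
θ = (T/G)·Σ L_i/J_i = (699600/17.9×10⁹)·(4.85/0.0195 + 3.79/1.11×10^-3 + 14.0/0.0591) = 0.1525 rad.

153 mrad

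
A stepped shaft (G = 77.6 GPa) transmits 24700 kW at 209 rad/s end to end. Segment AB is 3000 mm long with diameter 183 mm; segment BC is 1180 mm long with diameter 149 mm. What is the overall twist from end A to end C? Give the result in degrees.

4.51°

ω = 209 rad/s, so T = P/ω = 24700×10³ / 209.0 = 118200 N·m.
J_AB = π(0.183)⁴/32 = 1.10×10^-4 m⁴; J_BC = π(0.149)⁴/32 = 4.84×10^-5 m⁴.
θ = (T/G)·Σ L_i/J_i = (118200/77.6×10⁹)·(3.00/1.10×10^-4 + 1.18/4.84×10^-5) = 0.07863 rad.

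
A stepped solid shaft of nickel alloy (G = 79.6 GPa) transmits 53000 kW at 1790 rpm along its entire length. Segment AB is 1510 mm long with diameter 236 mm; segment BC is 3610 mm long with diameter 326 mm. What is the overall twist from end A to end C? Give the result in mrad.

29.2 mrad

ω = 2π·1790/60 = 187.4 rad/s, so T = P/ω = 53000×10³ / 187.4 = 282700 N·m.
J_AB = π(0.236)⁴/32 = 3.05×10^-4 m⁴; J_BC = π(0.326)⁴/32 = 1.11×10^-3 m⁴.
θ = (T/G)·Σ L_i/J_i = (282700/79.6×10⁹)·(1.51/3.05×10^-4 + 3.61/1.11×10^-3) = 0.02918 rad.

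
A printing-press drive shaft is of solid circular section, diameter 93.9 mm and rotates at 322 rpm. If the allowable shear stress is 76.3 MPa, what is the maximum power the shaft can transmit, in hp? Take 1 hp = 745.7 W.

561 hp

J = πd⁴/32 = π(0.0939)⁴/32 = 7.632×10^-6 m⁴.
T_max = τ_allow·J/r = 7.63×10^7 × 7.632×10^-6 / 0.0470 = 12400 N·m.
ω = 2π·322/60 = 33.72 rad/s, so P_max = T_max·ω = 4.182×10^5 W.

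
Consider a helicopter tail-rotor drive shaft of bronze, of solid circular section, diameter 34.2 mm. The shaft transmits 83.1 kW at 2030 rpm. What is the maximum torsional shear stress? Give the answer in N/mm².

49.8 N/mm²

ω = 2π·2030/60 = 212.6 rad/s, so T = P/ω = 83.1×10³ / 212.6 = 390.9 N·m.
J = πd⁴/32 = π(0.0342)⁴/32 = 1.343×10^-7 m⁴.
τ_max = T·r/J = 390.9 × 0.0171 / 1.343×10^-7 = 4.977×10^7 Pa.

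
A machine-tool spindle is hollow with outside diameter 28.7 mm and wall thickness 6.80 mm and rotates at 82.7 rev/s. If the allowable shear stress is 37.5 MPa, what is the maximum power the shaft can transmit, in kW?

J = π(d_o⁴ − d_i⁴)/32 = π(0.0287⁴ − 0.0151⁴)/32 = 6.150×10^-8 m⁴.
T_max = τ_allow·J/r = 3.75×10^7 × 6.150×10^-8 / 0.0143 = 160.7 N·m.
ω = 2π·82.7 = 519.6 rad/s, so P_max = T_max·ω = 8.352×10^4 W.

83.5 kW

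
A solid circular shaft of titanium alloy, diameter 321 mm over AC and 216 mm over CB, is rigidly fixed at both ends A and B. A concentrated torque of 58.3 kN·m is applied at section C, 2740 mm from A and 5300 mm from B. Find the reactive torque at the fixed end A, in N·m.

52700 N·m

Compatibility: T_A·a/J_AC = T_B·b/J_CB with T_A + T_B = T₀.
J_AC = 1.04×10^-3 m⁴, J_CB = 2.14×10^-4 m⁴, so T_A = T₀·(J_AC/a)/((J_AC/a)+(J_CB/b)) = 52710 N·m, T_B = 5587 N·m.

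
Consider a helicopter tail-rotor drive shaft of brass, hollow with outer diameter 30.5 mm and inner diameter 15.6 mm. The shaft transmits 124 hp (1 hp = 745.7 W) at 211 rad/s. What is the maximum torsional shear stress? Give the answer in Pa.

ω = 211 rad/s, so T = P/ω = 124×745.7 / 211.0 = 438.2 N·m.
J = π(d_o⁴ − d_i⁴)/32 = π(0.0305⁴ − 0.0156⁴)/32 = 7.914×10^-8 m⁴.
τ_max = T·r/J = 438.2 × 0.0152 / 7.914×10^-8 = 8.444×10^7 Pa.

8.44e7 Pa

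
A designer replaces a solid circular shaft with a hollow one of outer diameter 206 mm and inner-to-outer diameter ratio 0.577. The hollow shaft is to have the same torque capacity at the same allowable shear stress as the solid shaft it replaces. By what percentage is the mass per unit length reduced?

27.9 %

Equal τ_max and T ⇒ the solid shaft needs d_s³ = d_o³(1−k⁴), so d_s = 206·(1−0.577⁴)^(1/3) = 198.1 mm.
Area ratio A_h/A_s = d_o²(1−k²)/d_s² = (1−k²)/(1−k⁴)^(2/3) = 0.7214.
Mass saving = 1 − 0.7214 = 27.9 %.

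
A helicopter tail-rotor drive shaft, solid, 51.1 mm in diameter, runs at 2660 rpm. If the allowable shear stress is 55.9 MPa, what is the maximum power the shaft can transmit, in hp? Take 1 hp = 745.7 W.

547 hp

J = πd⁴/32 = π(0.0511)⁴/32 = 6.694×10^-7 m⁴.
T_max = τ_allow·J/r = 5.59×10^7 × 6.694×10^-7 / 0.0255 = 1465 N·m.
ω = 2π·2660/60 = 278.6 rad/s, so P_max = T_max·ω = 4.080×10^5 W.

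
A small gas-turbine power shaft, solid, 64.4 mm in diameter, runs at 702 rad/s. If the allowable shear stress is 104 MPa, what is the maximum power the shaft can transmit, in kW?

3830 kW

J = πd⁴/32 = π(0.0644)⁴/32 = 1.689×10^-6 m⁴.
T_max = τ_allow·J/r = 1.04×10^8 × 1.689×10^-6 / 0.0322 = 5454 N·m.
ω = 702 rad/s, so P_max = T_max·ω = 3.829×10^6 W.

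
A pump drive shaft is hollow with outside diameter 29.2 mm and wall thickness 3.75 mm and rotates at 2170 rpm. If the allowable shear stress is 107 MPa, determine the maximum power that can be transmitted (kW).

J = π(d_o⁴ − d_i⁴)/32 = π(0.0292⁴ − 0.0217⁴)/32 = 4.960×10^-8 m⁴.
T_max = τ_allow·J/r = 1.07×10^8 × 4.960×10^-8 / 0.0146 = 363.5 N·m.
ω = 2π·2170/60 = 227.2 rad/s, so P_max = T_max·ω = 8.261×10^4 W.

82.6 kW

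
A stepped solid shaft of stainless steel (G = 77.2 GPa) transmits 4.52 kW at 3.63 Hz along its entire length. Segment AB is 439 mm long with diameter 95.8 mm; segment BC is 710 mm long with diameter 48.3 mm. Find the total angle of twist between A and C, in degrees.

ω = 2π·3.63 = 22.81 rad/s, so T = P/ω = 4.52×10³ / 22.81 = 198.2 N·m.
J_AB = π(0.0958)⁴/32 = 8.27×10^-6 m⁴; J_BC = π(0.0483)⁴/32 = 5.34×10^-7 m⁴.
θ = (T/G)·Σ L_i/J_i = (198.2/77.2×10⁹)·(0.439/8.27×10^-6 + 0.710/5.34×10^-7) = 3.547×10^-3 rad.

0.203°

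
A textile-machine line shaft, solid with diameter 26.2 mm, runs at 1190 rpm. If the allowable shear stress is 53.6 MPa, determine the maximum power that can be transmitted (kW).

23.6 kW

J = πd⁴/32 = π(0.0262)⁴/32 = 4.626×10^-8 m⁴.
T_max = τ_allow·J/r = 5.36×10^7 × 4.626×10^-8 / 0.0131 = 189.3 N·m.
ω = 2π·1190/60 = 124.6 rad/s, so P_max = T_max·ω = 2.359×10^4 W.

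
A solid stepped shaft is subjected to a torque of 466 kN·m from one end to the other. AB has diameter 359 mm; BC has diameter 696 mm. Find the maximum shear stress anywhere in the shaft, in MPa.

51.3 MPa

Under the same torque, τ_max = 16T/(πd³) is largest where d is smallest — segment AB (d = 359 mm).
τ_max = 16·466000/(π·(0.359)³) = 5.129×10^7 Pa.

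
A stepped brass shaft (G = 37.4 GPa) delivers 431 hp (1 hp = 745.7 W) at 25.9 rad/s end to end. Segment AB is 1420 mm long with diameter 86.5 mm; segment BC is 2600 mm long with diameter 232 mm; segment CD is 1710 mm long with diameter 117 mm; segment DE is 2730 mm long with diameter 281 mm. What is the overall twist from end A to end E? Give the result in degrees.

6.94°

ω = 25.9 rad/s, so T = P/ω = 431×745.7 / 25.90 = 12410 N·m.
J_AB = π(0.0865)⁴/32 = 5.50×10^-6 m⁴; J_BC = π(0.232)⁴/32 = 2.84×10^-4 m⁴; J_CD = π(0.117)⁴/32 = 1.84×10^-5 m⁴; J_DE = π(0.281)⁴/32 = 6.12×10^-4 m⁴.
θ = (T/G)·Σ L_i/J_i = (12410/37.4×10⁹)·(1.42/5.50×10^-6 + 2.60/2.84×10^-4 + 1.71/1.84×10^-5 + 2.73/6.12×10^-4) = 0.1211 rad.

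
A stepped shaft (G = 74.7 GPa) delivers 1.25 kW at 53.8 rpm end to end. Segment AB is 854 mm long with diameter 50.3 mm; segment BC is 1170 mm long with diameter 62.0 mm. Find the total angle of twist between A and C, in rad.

ω = 2π·53.8/60 = 5.634 rad/s, so T = P/ω = 1.25×10³ / 5.634 = 221.9 N·m.
J_AB = π(0.0503)⁴/32 = 6.28×10^-7 m⁴; J_BC = π(0.0620)⁴/32 = 1.45×10^-6 m⁴.
θ = (T/G)·Σ L_i/J_i = (221.9/74.7×10⁹)·(0.854/6.28×10^-7 + 1.17/1.45×10^-6) = 6.432×10^-3 rad.

0.00643 rad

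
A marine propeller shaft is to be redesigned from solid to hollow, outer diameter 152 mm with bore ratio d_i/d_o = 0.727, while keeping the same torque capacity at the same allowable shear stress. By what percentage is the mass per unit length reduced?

41.3 %

Equal τ_max and T ⇒ the solid shaft needs d_s³ = d_o³(1−k⁴), so d_s = 152·(1−0.727⁴)^(1/3) = 136.3 mm.
Area ratio A_h/A_s = d_o²(1−k²)/d_s² = (1−k²)/(1−k⁴)^(2/3) = 0.5865.
Mass saving = 1 − 0.5865 = 41.3 %.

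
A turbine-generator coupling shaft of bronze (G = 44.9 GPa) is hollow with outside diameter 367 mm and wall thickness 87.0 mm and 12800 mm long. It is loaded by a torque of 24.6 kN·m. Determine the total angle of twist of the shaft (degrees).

J = π(d_o⁴ − d_i⁴)/32 = π(0.367⁴ − 0.193⁴)/32 = 1.645×10^-3 m⁴.
θ = T·L/(G·J) = 24600 × 12.8 / (44.9×10⁹ × 1.645×10^-3) = 4.264×10^-3 rad.

0.244°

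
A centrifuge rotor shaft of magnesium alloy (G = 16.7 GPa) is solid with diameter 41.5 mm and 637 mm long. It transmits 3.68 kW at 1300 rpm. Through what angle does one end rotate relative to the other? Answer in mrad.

ω = 2π·1300/60 = 136.1 rad/s, so T = P/ω = 3.68×10³ / 136.1 = 27.03 N·m.
J = πd⁴/32 = π(0.0415)⁴/32 = 2.912×10^-7 m⁴.
θ = T·L/(G·J) = 27.03 × 0.637 / (16.7×10⁹ × 2.912×10^-7) = 3.541×10^-3 rad.

3.54 mrad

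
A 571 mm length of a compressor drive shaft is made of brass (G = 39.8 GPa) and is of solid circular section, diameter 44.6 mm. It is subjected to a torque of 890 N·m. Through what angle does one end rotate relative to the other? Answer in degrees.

1.88°

J = πd⁴/32 = π(0.0446)⁴/32 = 3.885×10^-7 m⁴.
θ = T·L/(G·J) = 890.0 × 0.571 / (39.8×10⁹ × 3.885×10^-7) = 0.03287 rad.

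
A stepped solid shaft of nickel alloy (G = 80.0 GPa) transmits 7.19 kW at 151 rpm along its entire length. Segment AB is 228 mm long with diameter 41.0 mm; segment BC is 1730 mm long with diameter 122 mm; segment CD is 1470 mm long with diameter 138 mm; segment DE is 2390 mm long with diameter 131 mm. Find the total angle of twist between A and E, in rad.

ω = 2π·151/60 = 15.81 rad/s, so T = P/ω = 7.19×10³ / 15.81 = 454.7 N·m.
J_AB = π(0.0410)⁴/32 = 2.77×10^-7 m⁴; J_BC = π(0.122)⁴/32 = 2.17×10^-5 m⁴; J_CD = π(0.138)⁴/32 = 3.56×10^-5 m⁴; J_DE = π(0.131)⁴/32 = 2.89×10^-5 m⁴.
θ = (T/G)·Σ L_i/J_i = (454.7/80.0×10⁹)·(0.228/2.77×10^-7 + 1.73/2.17×10^-5 + 1.47/3.56×10^-5 + 2.39/2.89×10^-5) = 5.828×10^-3 rad.

0.00583 rad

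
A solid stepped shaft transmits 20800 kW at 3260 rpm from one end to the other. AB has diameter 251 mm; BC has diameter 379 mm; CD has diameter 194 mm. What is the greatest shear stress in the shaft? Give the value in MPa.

42.5 MPa

ω = 2π·3260/60 = 341.4 rad/s, so T = P/ω = 20800×10³ / 341.4 = 60930 N·m.
Under the same torque, τ_max = 16T/(πd³) is largest where d is smallest — segment CD (d = 194 mm).
τ_max = 16·60930/(π·(0.194)³) = 4.250×10^7 Pa.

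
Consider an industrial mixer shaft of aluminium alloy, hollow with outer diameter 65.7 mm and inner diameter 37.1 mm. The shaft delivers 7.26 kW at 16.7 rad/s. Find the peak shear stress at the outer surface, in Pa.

8.69e6 Pa

ω = 16.7 rad/s, so T = P/ω = 7.26×10³ / 16.70 = 434.7 N·m.
J = π(d_o⁴ − d_i⁴)/32 = π(0.0657⁴ − 0.0371⁴)/32 = 1.643×10^-6 m⁴.
τ_max = T·r/J = 434.7 × 0.0329 / 1.643×10^-6 = 8.691×10^6 Pa.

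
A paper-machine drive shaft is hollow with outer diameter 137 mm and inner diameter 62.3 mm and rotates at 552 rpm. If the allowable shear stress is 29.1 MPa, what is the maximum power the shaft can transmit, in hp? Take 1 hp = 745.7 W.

1090 hp

J = π(d_o⁴ − d_i⁴)/32 = π(0.137⁴ − 0.0623⁴)/32 = 3.311×10^-5 m⁴.
T_max = τ_allow·J/r = 2.91×10^7 × 3.311×10^-5 / 0.0685 = 14060 N·m.
ω = 2π·552/60 = 57.81 rad/s, so P_max = T_max·ω = 8.130×10^5 W.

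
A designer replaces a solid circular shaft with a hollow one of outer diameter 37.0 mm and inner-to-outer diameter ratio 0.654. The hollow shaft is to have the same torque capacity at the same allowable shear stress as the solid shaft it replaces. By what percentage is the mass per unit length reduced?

Equal τ_max and T ⇒ the solid shaft needs d_s³ = d_o³(1−k⁴), so d_s = 37.0·(1−0.654⁴)^(1/3) = 34.59 mm.
Area ratio A_h/A_s = d_o²(1−k²)/d_s² = (1−k²)/(1−k⁴)^(2/3) = 0.6548.
Mass saving = 1 − 0.6548 = 34.5 %.

34.5 %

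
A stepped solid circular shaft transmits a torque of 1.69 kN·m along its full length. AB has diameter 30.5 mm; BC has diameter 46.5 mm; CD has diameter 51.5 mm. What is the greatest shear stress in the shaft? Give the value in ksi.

Under the same torque, τ_max = 16T/(πd³) is largest where d is smallest — segment AB (d = 30.5 mm).
τ_max = 16·1690/(π·(0.0305)³) = 3.034×10^8 Pa.

44.0 ksi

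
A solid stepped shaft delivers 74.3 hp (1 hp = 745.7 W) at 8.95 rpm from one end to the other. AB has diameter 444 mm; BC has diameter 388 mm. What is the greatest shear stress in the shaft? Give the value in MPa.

5.15 MPa

ω = 2π·8.95/60 = 0.9372 rad/s, so T = P/ω = 74.3×745.7 / 0.9372 = 59120 N·m.
Under the same torque, τ_max = 16T/(πd³) is largest where d is smallest — segment BC (d = 388 mm).
τ_max = 16·59120/(π·(0.388)³) = 5.154×10^6 Pa.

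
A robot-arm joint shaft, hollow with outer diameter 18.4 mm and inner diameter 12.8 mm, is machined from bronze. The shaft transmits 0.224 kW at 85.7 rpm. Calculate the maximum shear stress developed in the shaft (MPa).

26.6 MPa

ω = 2π·85.7/60 = 8.974 rad/s, so T = P/ω = 0.224×10³ / 8.974 = 24.96 N·m.
J = π(d_o⁴ − d_i⁴)/32 = π(0.0184⁴ − 0.0128⁴)/32 = 8.618×10^-9 m⁴.
τ_max = T·r/J = 24.96 × 0.00920 / 8.618×10^-9 = 2.665×10^7 Pa.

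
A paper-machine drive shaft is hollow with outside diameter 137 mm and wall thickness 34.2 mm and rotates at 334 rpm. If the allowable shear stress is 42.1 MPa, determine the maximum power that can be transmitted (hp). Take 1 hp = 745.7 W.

J = π(d_o⁴ − d_i⁴)/32 = π(0.137⁴ − 0.0686⁴)/32 = 3.241×10^-5 m⁴.
T_max = τ_allow·J/r = 4.21×10^7 × 3.241×10^-5 / 0.0685 = 19920 N·m.
ω = 2π·334/60 = 34.98 rad/s, so P_max = T_max·ω = 6.967×10^5 W.

934 hp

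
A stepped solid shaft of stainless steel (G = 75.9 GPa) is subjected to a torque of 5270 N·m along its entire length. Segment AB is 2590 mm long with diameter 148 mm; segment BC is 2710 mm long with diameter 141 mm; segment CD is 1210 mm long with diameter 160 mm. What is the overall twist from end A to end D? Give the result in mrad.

J_AB = π(0.148)⁴/32 = 4.71×10^-5 m⁴; J_BC = π(0.141)⁴/32 = 3.88×10^-5 m⁴; J_CD = π(0.160)⁴/32 = 6.43×10^-5 m⁴.
θ = (T/G)·Σ L_i/J_i = (5270/75.9×10⁹)·(2.59/4.71×10^-5 + 2.71/3.88×10^-5 + 1.21/6.43×10^-5) = 9.973×10^-3 rad.

9.97 mrad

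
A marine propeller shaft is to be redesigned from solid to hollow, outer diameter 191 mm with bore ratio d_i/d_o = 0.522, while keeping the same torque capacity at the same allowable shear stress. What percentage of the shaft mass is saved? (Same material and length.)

23.4 %

Equal τ_max and T ⇒ the solid shaft needs d_s³ = d_o³(1−k⁴), so d_s = 191·(1−0.522⁴)^(1/3) = 186.2 mm.
Area ratio A_h/A_s = d_o²(1−k²)/d_s² = (1−k²)/(1−k⁴)^(2/3) = 0.7659.
Mass saving = 1 − 0.7659 = 23.4 %.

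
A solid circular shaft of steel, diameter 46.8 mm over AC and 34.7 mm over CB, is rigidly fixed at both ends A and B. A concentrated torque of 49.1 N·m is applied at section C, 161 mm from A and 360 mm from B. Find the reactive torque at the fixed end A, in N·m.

43.3 N·m

Compatibility: T_A·a/J_AC = T_B·b/J_CB with T_A + T_B = T₀.
J_AC = 4.71×10^-7 m⁴, J_CB = 1.42×10^-7 m⁴, so T_A = T₀·(J_AC/a)/((J_AC/a)+(J_CB/b)) = 43.25 N·m, T_B = 5.846 N·m.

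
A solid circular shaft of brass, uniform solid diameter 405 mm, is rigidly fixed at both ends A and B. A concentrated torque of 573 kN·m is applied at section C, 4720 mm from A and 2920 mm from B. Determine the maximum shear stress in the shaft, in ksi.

With uniform GJ and both ends fixed, compatibility θ_AC = θ_CB gives T_A·a = T_B·b, together with T_A + T_B = T₀.
T_A = T₀·b/(a+b) = 573000·2920/7640 = 219000 N·m; T_B = 354000 N·m.
τ in each portion: τ_AC = 1.68×10^7 Pa, τ_CB = 2.71×10^7 Pa; maximum is in CB.
τ_max = T_CB·r/J = 354000·0.203/2.64×10^-3 = 2.714×10^7 Pa.

3.94 ksi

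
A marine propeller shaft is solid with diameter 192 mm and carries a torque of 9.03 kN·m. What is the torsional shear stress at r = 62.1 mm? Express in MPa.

4.20 MPa

J = πd⁴/32 = π(0.192)⁴/32 = 1.334×10^-4 m⁴.
Shear stress varies linearly with radius: τ = T·r/J = 9030 × 0.0621 / 1.334×10^-4 = 4.203×10^6 Pa.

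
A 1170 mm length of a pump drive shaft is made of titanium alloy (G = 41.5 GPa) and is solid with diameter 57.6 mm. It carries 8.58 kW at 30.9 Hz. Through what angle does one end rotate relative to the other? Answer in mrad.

1.15 mrad

ω = 2π·30.9 = 194.2 rad/s, so T = P/ω = 8.58×10³ / 194.2 = 44.19 N·m.
J = πd⁴/32 = π(0.0576)⁴/32 = 1.081×10^-6 m⁴.
θ = T·L/(G·J) = 44.19 × 1.17 / (41.5×10⁹ × 1.081×10^-6) = 1.153×10^-3 rad.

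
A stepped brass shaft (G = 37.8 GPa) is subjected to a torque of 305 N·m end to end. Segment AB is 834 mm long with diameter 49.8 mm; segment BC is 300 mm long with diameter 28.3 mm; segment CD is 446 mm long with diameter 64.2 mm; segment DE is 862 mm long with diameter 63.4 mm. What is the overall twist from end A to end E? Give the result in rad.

0.0561 rad

J_AB = π(0.0498)⁴/32 = 6.04×10^-7 m⁴; J_BC = π(0.0283)⁴/32 = 6.30×10^-8 m⁴; J_CD = π(0.0642)⁴/32 = 1.67×10^-6 m⁴; J_DE = π(0.0634)⁴/32 = 1.59×10^-6 m⁴.
θ = (T/G)·Σ L_i/J_i = (305.0/37.8×10⁹)·(0.834/6.04×10^-7 + 0.300/6.30×10^-8 + 0.446/1.67×10^-6 + 0.862/1.59×10^-6) = 0.05613 rad.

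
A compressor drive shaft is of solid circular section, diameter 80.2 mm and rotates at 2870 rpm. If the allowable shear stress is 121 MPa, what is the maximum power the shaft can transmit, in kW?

J = πd⁴/32 = π(0.0802)⁴/32 = 4.062×10^-6 m⁴.
T_max = τ_allow·J/r = 1.21×10^8 × 4.062×10^-6 / 0.0401 = 12260 N·m.
ω = 2π·2870/60 = 300.5 rad/s, so P_max = T_max·ω = 3.683×10^6 W.

3680 kW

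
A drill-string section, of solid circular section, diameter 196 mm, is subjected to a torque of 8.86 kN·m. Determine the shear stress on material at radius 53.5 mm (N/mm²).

3.27 N/mm²

J = πd⁴/32 = π(0.196)⁴/32 = 1.449×10^-4 m⁴.
Shear stress varies linearly with radius: τ = T·r/J = 8860 × 0.0535 / 1.449×10^-4 = 3.272×10^6 Pa.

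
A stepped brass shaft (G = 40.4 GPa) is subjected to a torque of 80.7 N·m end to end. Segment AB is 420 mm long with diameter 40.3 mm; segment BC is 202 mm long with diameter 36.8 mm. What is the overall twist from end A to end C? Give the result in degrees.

0.314°

J_AB = π(0.0403)⁴/32 = 2.59×10^-7 m⁴; J_BC = π(0.0368)⁴/32 = 1.80×10^-7 m⁴.
θ = (T/G)·Σ L_i/J_i = (80.70/40.4×10⁹)·(0.420/2.59×10^-7 + 0.202/1.80×10^-7) = 5.481×10^-3 rad.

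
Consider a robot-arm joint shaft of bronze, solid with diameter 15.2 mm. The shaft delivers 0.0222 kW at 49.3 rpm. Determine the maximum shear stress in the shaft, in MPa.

ω = 2π·49.3/60 = 5.163 rad/s, so T = P/ω = 0.0222×10³ / 5.163 = 4.300 N·m.
J = πd⁴/32 = π(0.0152)⁴/32 = 5.241×10^-9 m⁴.
τ_max = T·r/J = 4.300 × 0.00760 / 5.241×10^-9 = 6.236×10^6 Pa.

6.24 MPa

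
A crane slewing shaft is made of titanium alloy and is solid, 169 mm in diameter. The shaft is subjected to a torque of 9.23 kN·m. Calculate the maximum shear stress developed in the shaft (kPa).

9740 kPa

J = πd⁴/32 = π(0.169)⁴/32 = 8.008×10^-5 m⁴.
τ_max = T·r/J = 9230 × 0.0845 / 8.008×10^-5 = 9.739×10^6 Pa.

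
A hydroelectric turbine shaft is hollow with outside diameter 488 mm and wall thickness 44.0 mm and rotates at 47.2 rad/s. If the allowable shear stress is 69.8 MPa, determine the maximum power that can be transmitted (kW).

J = π(d_o⁴ − d_i⁴)/32 = π(0.488⁴ − 0.400⁴)/32 = 3.054×10^-3 m⁴.
T_max = τ_allow·J/r = 6.98×10^7 × 3.054×10^-3 / 0.244 = 873800 N·m.
ω = 47.2 rad/s, so P_max = T_max·ω = 4.124×10^7 W.

41200 kW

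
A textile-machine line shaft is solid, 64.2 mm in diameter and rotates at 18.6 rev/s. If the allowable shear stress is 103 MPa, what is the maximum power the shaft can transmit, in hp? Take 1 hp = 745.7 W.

J = πd⁴/32 = π(0.0642)⁴/32 = 1.668×10^-6 m⁴.
T_max = τ_allow·J/r = 1.03×10^8 × 1.668×10^-6 / 0.0321 = 5351 N·m.
ω = 2π·18.6 = 116.9 rad/s, so P_max = T_max·ω = 6.254×10^5 W.

839 hp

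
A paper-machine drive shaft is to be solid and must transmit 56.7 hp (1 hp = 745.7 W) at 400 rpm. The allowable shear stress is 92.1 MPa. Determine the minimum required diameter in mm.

38.2 mm

ω = 2π·400/60 = 41.89 rad/s, so T = P/ω = 56.7×745.7 / 41.89 = 1009 N·m.
For a solid shaft τ_max = 16T/(πd³), so d = (16T/(π τ_allow))^(1/3) = (16·1009/(π·9.21×10^7))^(1/3) = 0.03822 m.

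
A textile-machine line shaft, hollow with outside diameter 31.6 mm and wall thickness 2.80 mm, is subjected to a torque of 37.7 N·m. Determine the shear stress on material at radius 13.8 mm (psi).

J = π(d_o⁴ − d_i⁴)/32 = π(0.0316⁴ − 0.0260⁴)/32 = 5.303×10^-8 m⁴.
Shear stress varies linearly with radius: τ = T·r/J = 37.70 × 0.0138 / 5.303×10^-8 = 9.811×10^6 Pa.

1420 psi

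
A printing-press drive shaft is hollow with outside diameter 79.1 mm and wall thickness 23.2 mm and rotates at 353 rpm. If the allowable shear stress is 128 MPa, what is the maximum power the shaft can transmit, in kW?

446 kW

J = π(d_o⁴ − d_i⁴)/32 = π(0.0791⁴ − 0.0327⁴)/32 = 3.731×10^-6 m⁴.
T_max = τ_allow·J/r = 1.28×10^8 × 3.731×10^-6 / 0.0395 = 12080 N·m.
ω = 2π·353/60 = 36.97 rad/s, so P_max = T_max·ω = 4.464×10^5 W.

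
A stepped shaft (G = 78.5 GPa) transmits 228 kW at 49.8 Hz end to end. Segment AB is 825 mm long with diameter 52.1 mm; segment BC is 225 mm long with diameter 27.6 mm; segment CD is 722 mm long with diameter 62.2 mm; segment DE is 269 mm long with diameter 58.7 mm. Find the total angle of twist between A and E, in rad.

0.0540 rad

ω = 2π·49.8 = 312.9 rad/s, so T = P/ω = 228×10³ / 312.9 = 728.7 N·m.
J_AB = π(0.0521)⁴/32 = 7.23×10^-7 m⁴; J_BC = π(0.0276)⁴/32 = 5.70×10^-8 m⁴; J_CD = π(0.0622)⁴/32 = 1.47×10^-6 m⁴; J_DE = π(0.0587)⁴/32 = 1.17×10^-6 m⁴.
θ = (T/G)·Σ L_i/J_i = (728.7/78.5×10⁹)·(0.825/7.23×10^-7 + 0.225/5.70×10^-8 + 0.722/1.47×10^-6 + 0.269/1.17×10^-6) = 0.05395 rad.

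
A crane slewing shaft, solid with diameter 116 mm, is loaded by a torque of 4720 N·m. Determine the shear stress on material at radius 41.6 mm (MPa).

J = πd⁴/32 = π(0.116)⁴/32 = 1.778×10^-5 m⁴.
Shear stress varies linearly with radius: τ = T·r/J = 4720 × 0.0416 / 1.778×10^-5 = 1.105×10^7 Pa.

11.0 MPa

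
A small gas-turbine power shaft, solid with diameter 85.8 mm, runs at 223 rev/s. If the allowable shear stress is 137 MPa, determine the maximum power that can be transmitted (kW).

23800 kW

J = πd⁴/32 = π(0.0858)⁴/32 = 5.320×10^-6 m⁴.
T_max = τ_allow·J/r = 1.37×10^8 × 5.320×10^-6 / 0.0429 = 16990 N·m.
ω = 2π·223 = 1401 rad/s, so P_max = T_max·ω = 2.381×10^7 W.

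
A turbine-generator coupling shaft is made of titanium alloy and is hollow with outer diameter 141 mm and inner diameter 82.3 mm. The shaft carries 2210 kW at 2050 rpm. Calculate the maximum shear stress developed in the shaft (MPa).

21.2 MPa

ω = 2π·2050/60 = 214.7 rad/s, so T = P/ω = 2210×10³ / 214.7 = 10290 N·m.
J = π(d_o⁴ − d_i⁴)/32 = π(0.141⁴ − 0.0823⁴)/32 = 3.430×10^-5 m⁴.
τ_max = T·r/J = 10290 × 0.0705 / 3.430×10^-5 = 2.116×10^7 Pa.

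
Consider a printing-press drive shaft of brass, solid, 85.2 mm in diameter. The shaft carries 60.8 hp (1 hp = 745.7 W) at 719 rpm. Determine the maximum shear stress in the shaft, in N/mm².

4.96 N/mm²

ω = 2π·719/60 = 75.29 rad/s, so T = P/ω = 60.8×745.7 / 75.29 = 602.2 N·m.
J = πd⁴/32 = π(0.0852)⁴/32 = 5.173×10^-6 m⁴.
τ_max = T·r/J = 602.2 × 0.0426 / 5.173×10^-6 = 4.959×10^6 Pa.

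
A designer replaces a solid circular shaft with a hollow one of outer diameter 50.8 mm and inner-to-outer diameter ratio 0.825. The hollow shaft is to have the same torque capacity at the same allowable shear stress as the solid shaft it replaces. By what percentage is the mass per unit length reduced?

51.6 %

Equal τ_max and T ⇒ the solid shaft needs d_s³ = d_o³(1−k⁴), so d_s = 50.8·(1−0.825⁴)^(1/3) = 41.28 mm.
Area ratio A_h/A_s = d_o²(1−k²)/d_s² = (1−k²)/(1−k⁴)^(2/3) = 0.4836.
Mass saving = 1 − 0.4836 = 51.6 %.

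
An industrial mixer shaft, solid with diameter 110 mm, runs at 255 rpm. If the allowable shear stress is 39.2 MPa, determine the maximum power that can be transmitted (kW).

274 kW

J = πd⁴/32 = π(0.110)⁴/32 = 1.437×10^-5 m⁴.
T_max = τ_allow·J/r = 3.92×10^7 × 1.437×10^-5 / 0.0550 = 10240 N·m.
ω = 2π·255/60 = 26.70 rad/s, so P_max = T_max·ω = 2.736×10^5 W.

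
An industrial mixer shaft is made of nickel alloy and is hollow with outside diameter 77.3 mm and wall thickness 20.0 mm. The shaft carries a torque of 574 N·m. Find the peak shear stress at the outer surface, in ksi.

0.971 ksi

J = π(d_o⁴ − d_i⁴)/32 = π(0.0773⁴ − 0.0373⁴)/32 = 3.315×10^-6 m⁴.
τ_max = T·r/J = 574.0 × 0.0386 / 3.315×10^-6 = 6.692×10^6 Pa.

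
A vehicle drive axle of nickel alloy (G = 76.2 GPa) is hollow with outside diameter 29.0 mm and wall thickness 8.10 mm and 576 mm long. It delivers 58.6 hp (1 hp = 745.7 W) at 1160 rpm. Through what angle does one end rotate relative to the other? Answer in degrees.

2.33°

ω = 2π·1160/60 = 121.5 rad/s, so T = P/ω = 58.6×745.7 / 121.5 = 359.7 N·m.
J = π(d_o⁴ − d_i⁴)/32 = π(0.0290⁴ − 0.0128⁴)/32 = 6.680×10^-8 m⁴.
θ = T·L/(G·J) = 359.7 × 0.576 / (76.2×10⁹ × 6.680×10^-8) = 0.04071 rad.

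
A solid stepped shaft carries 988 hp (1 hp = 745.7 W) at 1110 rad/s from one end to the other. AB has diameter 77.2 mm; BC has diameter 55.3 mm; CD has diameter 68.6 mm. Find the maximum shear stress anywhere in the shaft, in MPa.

20.0 MPa

ω = 1110 rad/s, so T = P/ω = 988×745.7 / 1110 = 663.7 N·m.
Under the same torque, τ_max = 16T/(πd³) is largest where d is smallest — segment BC (d = 55.3 mm).
τ_max = 16·663.7/(π·(0.0553)³) = 1.999×10^7 Pa.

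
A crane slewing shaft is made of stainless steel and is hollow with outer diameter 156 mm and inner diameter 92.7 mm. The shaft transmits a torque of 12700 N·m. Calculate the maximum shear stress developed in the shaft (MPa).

19.5 MPa

J = π(d_o⁴ − d_i⁴)/32 = π(0.156⁴ − 0.0927⁴)/32 = 5.089×10^-5 m⁴.
τ_max = T·r/J = 12700 × 0.0780 / 5.089×10^-5 = 1.946×10^7 Pa.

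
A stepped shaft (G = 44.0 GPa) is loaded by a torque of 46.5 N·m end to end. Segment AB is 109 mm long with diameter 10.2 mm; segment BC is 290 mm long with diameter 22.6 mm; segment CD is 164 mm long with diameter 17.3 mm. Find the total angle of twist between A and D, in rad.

J_AB = π(0.0102)⁴/32 = 1.06×10^-9 m⁴; J_BC = π(0.0226)⁴/32 = 2.56×10^-8 m⁴; J_CD = π(0.0173)⁴/32 = 8.79×10^-9 m⁴.
θ = (T/G)·Σ L_i/J_i = (46.50/44.0×10⁹)·(0.109/1.06×10^-9 + 0.290/2.56×10^-8 + 0.164/8.79×10^-9) = 0.1401 rad.

0.140 rad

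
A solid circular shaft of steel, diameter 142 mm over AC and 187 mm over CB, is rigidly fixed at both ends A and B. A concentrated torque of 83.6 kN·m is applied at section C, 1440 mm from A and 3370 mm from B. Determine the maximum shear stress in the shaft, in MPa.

Compatibility: T_A·a/J_AC = T_B·b/J_CB with T_A + T_B = T₀.
J_AC = 3.99×10^-5 m⁴, J_CB = 1.20×10^-4 m⁴, so T_A = T₀·(J_AC/a)/((J_AC/a)+(J_CB/b)) = 36580 N·m, T_B = 47020 N·m.
τ in each portion: τ_AC = 6.51×10^7 Pa, τ_CB = 3.66×10^7 Pa; maximum is in AC.
τ_max = T_AC·r/J = 36580·0.0710/3.99×10^-5 = 6.507×10^7 Pa.

65.1 MPa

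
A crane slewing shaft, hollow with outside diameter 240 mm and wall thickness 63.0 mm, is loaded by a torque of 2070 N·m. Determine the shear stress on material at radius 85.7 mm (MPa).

0.574 MPa

J = π(d_o⁴ − d_i⁴)/32 = π(0.240⁴ − 0.114⁴)/32 = 3.091×10^-4 m⁴.
Shear stress varies linearly with radius: τ = T·r/J = 2070 × 0.0857 / 3.091×10^-4 = 5.738×10^5 Pa.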